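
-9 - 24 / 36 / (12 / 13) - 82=-1651 / 18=-91.72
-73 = -73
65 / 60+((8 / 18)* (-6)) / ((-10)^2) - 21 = -5983 / 300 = -19.94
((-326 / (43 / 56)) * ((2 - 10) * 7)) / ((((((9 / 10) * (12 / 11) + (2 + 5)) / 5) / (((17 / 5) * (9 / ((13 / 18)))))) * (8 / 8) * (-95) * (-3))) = 10323548928 / 4662619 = 2214.11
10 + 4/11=114/11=10.36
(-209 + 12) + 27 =-170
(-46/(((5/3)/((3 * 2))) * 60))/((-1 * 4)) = 69/100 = 0.69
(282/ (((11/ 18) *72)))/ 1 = 141/ 22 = 6.41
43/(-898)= -0.05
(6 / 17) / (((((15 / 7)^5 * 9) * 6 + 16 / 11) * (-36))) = -184877 / 46036441524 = -0.00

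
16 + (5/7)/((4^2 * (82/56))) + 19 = 35.03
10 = 10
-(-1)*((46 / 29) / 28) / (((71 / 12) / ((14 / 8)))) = 69 / 4118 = 0.02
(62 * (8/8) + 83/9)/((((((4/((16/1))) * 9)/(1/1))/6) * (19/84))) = 839.67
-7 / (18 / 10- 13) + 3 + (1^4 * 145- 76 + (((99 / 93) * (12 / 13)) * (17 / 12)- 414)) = -1096105 / 3224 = -339.98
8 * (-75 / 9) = -200 / 3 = -66.67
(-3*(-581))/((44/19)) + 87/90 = 497393/660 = 753.63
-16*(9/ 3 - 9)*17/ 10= 163.20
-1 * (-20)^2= -400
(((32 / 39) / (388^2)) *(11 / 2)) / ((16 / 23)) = 253 / 5871216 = 0.00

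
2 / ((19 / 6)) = 12 / 19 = 0.63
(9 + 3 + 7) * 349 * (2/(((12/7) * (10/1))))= 46417/60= 773.62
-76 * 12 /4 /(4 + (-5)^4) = -228 /629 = -0.36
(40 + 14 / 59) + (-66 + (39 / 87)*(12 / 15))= -217332 / 8555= -25.40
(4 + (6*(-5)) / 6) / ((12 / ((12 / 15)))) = -1 / 15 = -0.07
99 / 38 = 2.61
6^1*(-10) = -60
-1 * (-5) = 5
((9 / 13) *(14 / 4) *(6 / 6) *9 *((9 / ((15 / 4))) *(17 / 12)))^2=5497.65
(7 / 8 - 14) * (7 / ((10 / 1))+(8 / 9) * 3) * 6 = -2121 / 8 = -265.12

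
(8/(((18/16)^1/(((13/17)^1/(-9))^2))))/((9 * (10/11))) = 59488/9480645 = 0.01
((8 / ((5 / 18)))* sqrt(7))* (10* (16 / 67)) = 181.96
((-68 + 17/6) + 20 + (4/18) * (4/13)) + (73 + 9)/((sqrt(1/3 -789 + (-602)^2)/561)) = -10553/234 + 23001 * sqrt(3254538)/542423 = 31.40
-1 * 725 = -725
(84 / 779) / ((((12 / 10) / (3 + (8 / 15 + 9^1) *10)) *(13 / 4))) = 82600 / 30381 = 2.72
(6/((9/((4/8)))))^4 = 0.01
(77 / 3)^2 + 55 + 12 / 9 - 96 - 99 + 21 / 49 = 32794 / 63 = 520.54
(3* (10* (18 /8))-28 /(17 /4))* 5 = 304.56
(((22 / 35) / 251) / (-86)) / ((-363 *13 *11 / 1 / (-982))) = -982 / 1782625845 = -0.00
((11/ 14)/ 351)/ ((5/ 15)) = 0.01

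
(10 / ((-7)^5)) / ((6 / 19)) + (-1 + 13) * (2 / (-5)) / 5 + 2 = 1.04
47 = 47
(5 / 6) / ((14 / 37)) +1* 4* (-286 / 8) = -140.80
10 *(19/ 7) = 190/ 7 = 27.14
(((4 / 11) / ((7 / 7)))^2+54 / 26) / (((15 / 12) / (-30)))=-83400 / 1573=-53.02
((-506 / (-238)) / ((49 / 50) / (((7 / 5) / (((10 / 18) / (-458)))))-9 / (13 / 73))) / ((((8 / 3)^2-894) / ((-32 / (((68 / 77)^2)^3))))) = -139729251750361119 / 43668819153679858496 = -0.00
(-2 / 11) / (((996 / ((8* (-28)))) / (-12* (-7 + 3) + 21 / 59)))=106512 / 53867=1.98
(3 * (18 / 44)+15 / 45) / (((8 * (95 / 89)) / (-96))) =-18334 / 1045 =-17.54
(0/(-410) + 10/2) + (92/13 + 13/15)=2524/195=12.94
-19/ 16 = -1.19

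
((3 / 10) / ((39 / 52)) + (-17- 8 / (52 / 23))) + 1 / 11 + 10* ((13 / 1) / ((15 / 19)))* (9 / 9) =310208 / 2145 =144.62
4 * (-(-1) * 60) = 240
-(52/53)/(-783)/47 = 52/1950453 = 0.00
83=83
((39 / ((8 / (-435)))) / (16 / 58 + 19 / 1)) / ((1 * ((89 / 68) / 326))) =-104868495 / 3827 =-27402.27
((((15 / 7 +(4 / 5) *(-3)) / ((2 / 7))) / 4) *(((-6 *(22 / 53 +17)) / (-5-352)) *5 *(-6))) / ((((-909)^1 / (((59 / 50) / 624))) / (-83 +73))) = 0.00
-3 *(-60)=180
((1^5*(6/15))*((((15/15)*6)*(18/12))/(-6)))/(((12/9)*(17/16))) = -36/85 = -0.42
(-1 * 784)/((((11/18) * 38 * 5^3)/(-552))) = 3894912/26125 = 149.09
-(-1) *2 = 2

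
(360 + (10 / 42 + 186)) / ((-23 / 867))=-3315119 / 161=-20590.80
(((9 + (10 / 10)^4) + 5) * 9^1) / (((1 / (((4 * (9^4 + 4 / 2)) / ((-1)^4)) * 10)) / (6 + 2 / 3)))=236268000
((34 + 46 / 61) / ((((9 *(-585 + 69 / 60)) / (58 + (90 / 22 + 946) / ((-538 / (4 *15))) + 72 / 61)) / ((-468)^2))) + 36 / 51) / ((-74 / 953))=-70574154134045576754 / 80869835711687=-872688.23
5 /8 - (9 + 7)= -123 /8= -15.38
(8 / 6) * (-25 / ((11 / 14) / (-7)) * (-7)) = -68600 / 33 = -2078.79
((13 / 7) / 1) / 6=0.31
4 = 4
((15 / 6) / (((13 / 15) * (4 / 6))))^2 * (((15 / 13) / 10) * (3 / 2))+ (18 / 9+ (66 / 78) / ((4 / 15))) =1183001 / 140608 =8.41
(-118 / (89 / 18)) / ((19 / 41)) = -87084 / 1691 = -51.50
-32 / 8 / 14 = -2 / 7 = -0.29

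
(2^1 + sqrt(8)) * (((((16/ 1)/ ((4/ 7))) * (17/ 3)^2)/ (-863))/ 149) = -16184 * sqrt(2)/ 1157283-16184/ 1157283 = -0.03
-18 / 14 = -9 / 7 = -1.29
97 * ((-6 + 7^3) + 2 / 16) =261609 / 8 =32701.12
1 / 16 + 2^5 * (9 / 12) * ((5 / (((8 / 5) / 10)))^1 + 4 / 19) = 229555 / 304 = 755.12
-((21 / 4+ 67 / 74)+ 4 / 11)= -10613 / 1628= -6.52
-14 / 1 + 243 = 229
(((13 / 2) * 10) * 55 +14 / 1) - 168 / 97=347965 / 97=3587.27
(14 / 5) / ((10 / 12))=3.36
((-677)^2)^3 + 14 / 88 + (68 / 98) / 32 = 830310939657851373895 / 8624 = 96279097826745289.18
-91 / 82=-1.11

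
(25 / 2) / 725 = 1 / 58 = 0.02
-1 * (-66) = 66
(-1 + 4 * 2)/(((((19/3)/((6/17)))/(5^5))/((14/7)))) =787500/323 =2438.08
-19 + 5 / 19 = -356 / 19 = -18.74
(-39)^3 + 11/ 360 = -21354829/ 360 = -59318.97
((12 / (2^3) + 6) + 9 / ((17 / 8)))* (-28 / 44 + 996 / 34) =2138241 / 6358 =336.31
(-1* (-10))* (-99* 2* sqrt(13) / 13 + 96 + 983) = 10790 - 1980* sqrt(13) / 13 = 10240.85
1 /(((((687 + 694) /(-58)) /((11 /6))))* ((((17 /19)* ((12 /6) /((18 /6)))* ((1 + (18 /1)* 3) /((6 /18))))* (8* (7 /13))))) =-0.00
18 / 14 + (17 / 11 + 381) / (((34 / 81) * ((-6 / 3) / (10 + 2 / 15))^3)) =-19395505209 / 163625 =-118536.32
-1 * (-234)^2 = -54756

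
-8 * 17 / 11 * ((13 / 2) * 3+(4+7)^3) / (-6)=91834 / 33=2782.85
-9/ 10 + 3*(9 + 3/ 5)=279/ 10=27.90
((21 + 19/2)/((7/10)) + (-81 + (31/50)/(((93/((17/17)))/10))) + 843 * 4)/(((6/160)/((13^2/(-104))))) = -9103562/63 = -144500.98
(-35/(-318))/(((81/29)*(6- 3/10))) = 5075/734103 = 0.01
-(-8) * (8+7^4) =19272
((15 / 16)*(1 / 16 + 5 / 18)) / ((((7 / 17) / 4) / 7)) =4165 / 192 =21.69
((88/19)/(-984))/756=-11/1766772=-0.00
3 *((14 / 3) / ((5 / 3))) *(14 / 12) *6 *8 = 2352 / 5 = 470.40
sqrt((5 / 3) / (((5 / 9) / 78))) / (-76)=-3*sqrt(26) / 76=-0.20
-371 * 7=-2597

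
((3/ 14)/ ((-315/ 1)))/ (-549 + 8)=1/ 795270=0.00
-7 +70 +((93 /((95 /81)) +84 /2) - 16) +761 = 88283 /95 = 929.29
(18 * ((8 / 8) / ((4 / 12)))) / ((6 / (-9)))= -81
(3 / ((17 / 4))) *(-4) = -48 / 17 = -2.82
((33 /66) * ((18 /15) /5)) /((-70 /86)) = -129 /875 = -0.15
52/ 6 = 26/ 3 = 8.67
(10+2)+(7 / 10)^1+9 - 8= 137 / 10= 13.70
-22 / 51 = -0.43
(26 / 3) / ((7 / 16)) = 416 / 21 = 19.81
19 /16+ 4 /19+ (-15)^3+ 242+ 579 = -775991 /304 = -2552.60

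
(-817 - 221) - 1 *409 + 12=-1435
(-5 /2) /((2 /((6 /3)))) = -5 /2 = -2.50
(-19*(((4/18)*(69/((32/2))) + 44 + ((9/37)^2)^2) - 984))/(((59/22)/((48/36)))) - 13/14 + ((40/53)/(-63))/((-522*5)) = 1709411478879211447/192728450586042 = 8869.53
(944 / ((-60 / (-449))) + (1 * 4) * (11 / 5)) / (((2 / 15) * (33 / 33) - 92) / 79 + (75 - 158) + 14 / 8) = -33526336 / 390637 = -85.82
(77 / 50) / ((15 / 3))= 77 / 250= 0.31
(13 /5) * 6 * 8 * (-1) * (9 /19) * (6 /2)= -16848 /95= -177.35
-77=-77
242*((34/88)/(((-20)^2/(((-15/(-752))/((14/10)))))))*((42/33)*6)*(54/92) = 4131/276736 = 0.01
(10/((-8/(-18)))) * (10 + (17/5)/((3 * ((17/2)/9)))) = 252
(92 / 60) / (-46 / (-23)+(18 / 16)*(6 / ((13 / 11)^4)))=2627612 / 9356925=0.28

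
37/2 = 18.50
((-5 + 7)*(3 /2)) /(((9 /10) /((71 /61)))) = 710 /183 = 3.88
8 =8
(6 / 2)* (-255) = -765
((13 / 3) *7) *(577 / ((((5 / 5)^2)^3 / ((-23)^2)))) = 27776203 / 3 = 9258734.33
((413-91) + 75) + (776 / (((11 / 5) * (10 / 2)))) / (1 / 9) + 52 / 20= 56898 / 55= 1034.51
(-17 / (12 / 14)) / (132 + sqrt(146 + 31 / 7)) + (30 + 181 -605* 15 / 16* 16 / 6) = -314778397 / 241830 + 119* sqrt(91) / 80610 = -1301.64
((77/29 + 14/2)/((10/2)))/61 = 56/1769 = 0.03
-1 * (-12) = 12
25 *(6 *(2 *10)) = 3000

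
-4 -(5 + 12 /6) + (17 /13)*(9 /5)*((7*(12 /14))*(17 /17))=203 /65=3.12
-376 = -376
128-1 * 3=125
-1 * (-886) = 886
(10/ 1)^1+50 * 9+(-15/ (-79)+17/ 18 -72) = 553349/ 1422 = 389.13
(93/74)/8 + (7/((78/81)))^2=5302425/100048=53.00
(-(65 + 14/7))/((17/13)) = -871/17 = -51.24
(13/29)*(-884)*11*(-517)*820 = 53591103280/29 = 1847969078.62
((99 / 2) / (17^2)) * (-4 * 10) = -1980 / 289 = -6.85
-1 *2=-2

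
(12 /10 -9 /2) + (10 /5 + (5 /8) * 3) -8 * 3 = -937 /40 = -23.42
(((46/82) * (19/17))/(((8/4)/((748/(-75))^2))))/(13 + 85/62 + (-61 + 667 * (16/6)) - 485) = 445858864/17831079375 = 0.03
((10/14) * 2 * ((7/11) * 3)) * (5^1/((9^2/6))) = 100/99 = 1.01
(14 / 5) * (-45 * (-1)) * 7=882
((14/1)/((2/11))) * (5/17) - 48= -431/17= -25.35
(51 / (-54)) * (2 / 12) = -17 / 108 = -0.16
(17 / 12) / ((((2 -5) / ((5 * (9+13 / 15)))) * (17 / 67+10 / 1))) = -42143 / 18549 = -2.27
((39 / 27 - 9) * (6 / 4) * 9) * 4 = -408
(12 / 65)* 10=24 / 13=1.85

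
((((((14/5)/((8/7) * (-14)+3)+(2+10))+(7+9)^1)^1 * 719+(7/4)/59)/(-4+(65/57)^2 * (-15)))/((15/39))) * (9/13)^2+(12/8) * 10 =-26501944588257/25383174700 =-1044.08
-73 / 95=-0.77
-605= -605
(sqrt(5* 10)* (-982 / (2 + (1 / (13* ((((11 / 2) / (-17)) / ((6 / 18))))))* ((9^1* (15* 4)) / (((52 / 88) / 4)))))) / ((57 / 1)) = 414895* sqrt(2) / 1385727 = 0.42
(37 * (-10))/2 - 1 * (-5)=-180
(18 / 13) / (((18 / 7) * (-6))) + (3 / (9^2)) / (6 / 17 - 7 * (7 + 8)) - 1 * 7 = -8854525 / 1248858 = -7.09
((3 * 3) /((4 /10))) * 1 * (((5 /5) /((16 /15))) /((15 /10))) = 225 /16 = 14.06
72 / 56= 9 / 7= 1.29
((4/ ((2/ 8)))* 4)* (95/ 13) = 6080/ 13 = 467.69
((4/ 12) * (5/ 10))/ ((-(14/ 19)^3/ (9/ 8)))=-0.47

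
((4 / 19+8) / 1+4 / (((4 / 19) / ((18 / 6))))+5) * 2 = 2668 / 19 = 140.42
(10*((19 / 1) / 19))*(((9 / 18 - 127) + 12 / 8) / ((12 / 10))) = -1041.67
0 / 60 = 0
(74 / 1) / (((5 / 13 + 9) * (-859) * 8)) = -481 / 419192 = -0.00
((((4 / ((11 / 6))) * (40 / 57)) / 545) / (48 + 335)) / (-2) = -32 / 8725123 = -0.00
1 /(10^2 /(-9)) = -9 /100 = -0.09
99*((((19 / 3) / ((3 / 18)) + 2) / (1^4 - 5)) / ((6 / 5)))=-825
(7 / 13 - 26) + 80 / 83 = -26433 / 1079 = -24.50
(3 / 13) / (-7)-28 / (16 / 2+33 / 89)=-229007 / 67795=-3.38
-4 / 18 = -2 / 9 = -0.22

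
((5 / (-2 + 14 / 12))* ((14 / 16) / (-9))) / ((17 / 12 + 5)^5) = 20736 / 386683451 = 0.00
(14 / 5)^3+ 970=123994 / 125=991.95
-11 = -11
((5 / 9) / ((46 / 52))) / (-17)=-130 / 3519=-0.04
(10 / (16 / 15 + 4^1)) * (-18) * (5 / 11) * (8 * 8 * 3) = -648000 / 209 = -3100.48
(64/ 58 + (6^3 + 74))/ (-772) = -4221/ 11194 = -0.38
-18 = -18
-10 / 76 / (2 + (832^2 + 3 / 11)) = -55 / 289350582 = -0.00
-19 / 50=-0.38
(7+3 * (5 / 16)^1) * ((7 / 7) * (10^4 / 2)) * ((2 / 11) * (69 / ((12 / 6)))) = 5476875 / 22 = 248948.86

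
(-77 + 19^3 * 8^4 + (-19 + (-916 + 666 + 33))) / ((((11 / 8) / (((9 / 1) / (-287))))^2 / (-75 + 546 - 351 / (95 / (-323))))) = 1212016735640448 / 49833245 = 24321449.18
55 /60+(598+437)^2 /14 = 6427427 /84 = 76516.99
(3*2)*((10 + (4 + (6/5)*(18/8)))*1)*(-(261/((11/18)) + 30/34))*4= -160382124/935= -171531.68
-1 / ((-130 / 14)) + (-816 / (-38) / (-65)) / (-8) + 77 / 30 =20123 / 7410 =2.72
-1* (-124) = 124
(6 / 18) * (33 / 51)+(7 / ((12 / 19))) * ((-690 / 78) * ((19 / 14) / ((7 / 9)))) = -6343787 / 37128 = -170.86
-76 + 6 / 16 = -605 / 8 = -75.62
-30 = -30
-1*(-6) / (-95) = -6 / 95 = -0.06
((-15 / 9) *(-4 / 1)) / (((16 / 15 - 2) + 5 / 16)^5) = -5308416000000 / 73439775749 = -72.28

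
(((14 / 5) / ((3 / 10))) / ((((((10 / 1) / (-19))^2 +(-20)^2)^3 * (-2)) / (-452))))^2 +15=19202637214768065175860609680641 / 1280175814225549072265625000000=15.00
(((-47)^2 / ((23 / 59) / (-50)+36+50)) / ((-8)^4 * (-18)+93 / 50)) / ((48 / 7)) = -570198125 / 11221575610068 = -0.00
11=11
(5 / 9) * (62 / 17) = 310 / 153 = 2.03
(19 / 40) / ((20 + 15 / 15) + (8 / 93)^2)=164331 / 7267720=0.02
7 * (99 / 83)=693 / 83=8.35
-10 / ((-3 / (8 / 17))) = 80 / 51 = 1.57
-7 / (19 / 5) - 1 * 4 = -5.84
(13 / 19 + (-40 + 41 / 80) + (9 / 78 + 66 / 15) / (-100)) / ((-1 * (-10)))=-19191131 / 4940000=-3.88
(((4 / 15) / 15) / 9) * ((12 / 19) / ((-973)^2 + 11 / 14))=0.00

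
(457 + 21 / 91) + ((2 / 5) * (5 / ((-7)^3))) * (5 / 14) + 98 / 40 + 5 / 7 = 287404917 / 624260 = 460.39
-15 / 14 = -1.07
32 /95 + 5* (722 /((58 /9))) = 1544203 /2755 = 560.51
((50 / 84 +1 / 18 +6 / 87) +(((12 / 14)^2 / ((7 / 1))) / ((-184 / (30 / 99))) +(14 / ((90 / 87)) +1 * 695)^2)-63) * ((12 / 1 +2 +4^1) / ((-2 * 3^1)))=-94741573653673 / 62914775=-1505871.61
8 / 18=4 / 9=0.44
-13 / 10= -1.30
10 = 10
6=6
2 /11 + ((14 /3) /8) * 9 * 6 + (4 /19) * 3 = 13507 /418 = 32.31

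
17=17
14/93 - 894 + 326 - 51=-57553/93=-618.85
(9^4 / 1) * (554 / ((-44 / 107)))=-194461479 / 22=-8839158.14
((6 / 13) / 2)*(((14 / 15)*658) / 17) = 9212 / 1105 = 8.34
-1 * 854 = -854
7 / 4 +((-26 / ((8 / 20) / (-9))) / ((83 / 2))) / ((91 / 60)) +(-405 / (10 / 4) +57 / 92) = -4017883 / 26726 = -150.34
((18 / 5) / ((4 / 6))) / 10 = 27 / 50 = 0.54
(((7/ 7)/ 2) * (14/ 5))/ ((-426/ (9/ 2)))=-21/ 1420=-0.01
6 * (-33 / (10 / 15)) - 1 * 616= -913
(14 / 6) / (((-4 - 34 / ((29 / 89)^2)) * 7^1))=-841 / 818034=-0.00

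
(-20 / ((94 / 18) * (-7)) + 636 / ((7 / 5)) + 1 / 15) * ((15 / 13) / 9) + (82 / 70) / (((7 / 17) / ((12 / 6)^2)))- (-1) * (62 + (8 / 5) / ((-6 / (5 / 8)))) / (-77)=2042080489 / 29639610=68.90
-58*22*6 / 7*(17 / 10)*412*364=-1394188224 / 5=-278837644.80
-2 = -2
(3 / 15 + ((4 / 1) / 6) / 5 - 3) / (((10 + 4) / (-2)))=8 / 21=0.38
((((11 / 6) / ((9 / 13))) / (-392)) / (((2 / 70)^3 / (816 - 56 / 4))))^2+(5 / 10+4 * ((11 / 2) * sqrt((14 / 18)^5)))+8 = 1078 * sqrt(7) / 243+2517543169162201 / 46656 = 53959687279.45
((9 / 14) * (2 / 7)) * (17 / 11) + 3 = 1770 / 539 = 3.28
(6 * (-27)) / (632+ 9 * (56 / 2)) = -0.18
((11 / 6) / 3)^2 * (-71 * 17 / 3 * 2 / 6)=-146047 / 2916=-50.08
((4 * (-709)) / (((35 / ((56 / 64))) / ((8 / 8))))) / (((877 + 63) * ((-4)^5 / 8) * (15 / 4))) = 709 / 4512000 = 0.00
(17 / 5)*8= 27.20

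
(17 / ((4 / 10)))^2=7225 / 4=1806.25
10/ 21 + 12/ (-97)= 718/ 2037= 0.35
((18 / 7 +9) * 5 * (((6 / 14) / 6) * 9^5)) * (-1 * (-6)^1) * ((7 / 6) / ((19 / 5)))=119574225 / 266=449527.16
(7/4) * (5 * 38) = 332.50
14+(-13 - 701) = -700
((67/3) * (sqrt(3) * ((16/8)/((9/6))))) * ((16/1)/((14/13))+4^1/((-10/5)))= 2680 * sqrt(3)/7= 663.13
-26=-26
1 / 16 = 0.06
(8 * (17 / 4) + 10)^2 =1936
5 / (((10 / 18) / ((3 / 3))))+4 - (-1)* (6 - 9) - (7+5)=-2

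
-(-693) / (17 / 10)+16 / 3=412.98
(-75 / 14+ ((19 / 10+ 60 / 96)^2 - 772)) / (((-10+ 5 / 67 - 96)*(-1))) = -578544531 / 79486400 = -7.28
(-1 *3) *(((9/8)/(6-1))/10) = -27/400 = -0.07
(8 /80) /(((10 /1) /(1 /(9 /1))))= 1 /900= 0.00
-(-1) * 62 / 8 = 31 / 4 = 7.75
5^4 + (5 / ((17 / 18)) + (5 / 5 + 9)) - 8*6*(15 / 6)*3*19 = -105395 / 17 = -6199.71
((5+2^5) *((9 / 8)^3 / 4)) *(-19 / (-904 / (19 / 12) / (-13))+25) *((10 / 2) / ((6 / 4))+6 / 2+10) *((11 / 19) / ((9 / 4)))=47834541909 / 35176448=1359.85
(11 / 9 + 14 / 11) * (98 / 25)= 24206 / 2475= 9.78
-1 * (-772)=772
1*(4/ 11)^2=16/ 121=0.13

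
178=178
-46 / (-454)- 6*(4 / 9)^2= -6643 / 6129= -1.08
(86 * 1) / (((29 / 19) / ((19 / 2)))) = 15523 / 29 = 535.28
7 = 7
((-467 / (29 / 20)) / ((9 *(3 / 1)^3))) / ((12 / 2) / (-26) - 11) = 60710 / 514431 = 0.12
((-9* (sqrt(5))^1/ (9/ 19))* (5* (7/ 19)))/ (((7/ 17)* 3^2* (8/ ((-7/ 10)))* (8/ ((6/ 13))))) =119* sqrt(5)/ 2496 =0.11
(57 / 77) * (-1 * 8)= -456 / 77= -5.92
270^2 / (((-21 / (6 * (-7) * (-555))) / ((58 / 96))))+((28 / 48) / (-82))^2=-47336643971951 / 968256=-48888562.50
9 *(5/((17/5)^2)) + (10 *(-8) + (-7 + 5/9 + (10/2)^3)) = 110408/2601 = 42.45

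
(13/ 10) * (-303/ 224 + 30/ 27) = -6331/ 20160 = -0.31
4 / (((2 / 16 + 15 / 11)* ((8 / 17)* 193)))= 748 / 25283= 0.03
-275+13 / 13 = -274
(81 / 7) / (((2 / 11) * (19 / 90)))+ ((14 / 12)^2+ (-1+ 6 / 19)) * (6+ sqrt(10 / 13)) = 463 * sqrt(130) / 8892+ 243811 / 798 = 306.12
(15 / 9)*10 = 50 / 3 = 16.67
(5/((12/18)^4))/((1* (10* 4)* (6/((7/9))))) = 21/256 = 0.08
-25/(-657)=25/657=0.04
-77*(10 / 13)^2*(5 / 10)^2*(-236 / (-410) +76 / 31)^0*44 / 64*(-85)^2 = -152989375 / 2704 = -56578.91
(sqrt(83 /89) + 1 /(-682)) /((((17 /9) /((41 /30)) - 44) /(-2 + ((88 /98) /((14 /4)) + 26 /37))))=-406146 /11342720851 + 812292 * sqrt(7387) /2960416879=0.02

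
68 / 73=0.93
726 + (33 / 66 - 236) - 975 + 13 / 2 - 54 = -532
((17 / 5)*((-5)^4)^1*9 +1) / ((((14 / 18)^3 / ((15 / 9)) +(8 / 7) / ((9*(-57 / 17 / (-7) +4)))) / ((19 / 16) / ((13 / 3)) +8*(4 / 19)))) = 3686711359455 / 30579208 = 120562.68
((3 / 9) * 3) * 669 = 669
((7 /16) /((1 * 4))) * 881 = 6167 /64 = 96.36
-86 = -86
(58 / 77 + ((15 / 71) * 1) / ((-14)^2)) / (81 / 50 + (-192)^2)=2886725 / 141081041178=0.00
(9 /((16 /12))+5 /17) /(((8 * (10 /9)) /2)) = 4311 /2720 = 1.58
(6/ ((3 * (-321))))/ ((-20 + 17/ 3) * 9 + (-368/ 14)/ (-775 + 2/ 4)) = 21686/ 448879659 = 0.00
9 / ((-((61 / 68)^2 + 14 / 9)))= -374544 / 98225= -3.81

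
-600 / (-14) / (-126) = -50 / 147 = -0.34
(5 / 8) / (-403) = -5 / 3224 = -0.00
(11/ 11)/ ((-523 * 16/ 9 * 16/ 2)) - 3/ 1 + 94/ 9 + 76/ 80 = 25287691/ 3012480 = 8.39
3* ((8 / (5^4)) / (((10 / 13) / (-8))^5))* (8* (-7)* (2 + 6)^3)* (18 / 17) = 4709322722377728 / 33203125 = 141833719.64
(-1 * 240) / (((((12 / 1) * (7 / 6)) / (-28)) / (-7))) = -3360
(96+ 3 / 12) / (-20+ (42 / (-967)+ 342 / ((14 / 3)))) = 2606065 / 1441588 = 1.81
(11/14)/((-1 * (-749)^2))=-11/7854014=-0.00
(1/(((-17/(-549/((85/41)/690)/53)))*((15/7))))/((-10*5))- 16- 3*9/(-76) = -2551909249/145511500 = -17.54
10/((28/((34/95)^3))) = 19652/1200325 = 0.02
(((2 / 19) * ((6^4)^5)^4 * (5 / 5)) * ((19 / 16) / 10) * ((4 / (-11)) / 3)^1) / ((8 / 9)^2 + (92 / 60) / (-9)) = -1206156894160615118087169221703705138040928967760811766199615488 / 2761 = -436855086621012357148558200000000000000000000000000000000000.00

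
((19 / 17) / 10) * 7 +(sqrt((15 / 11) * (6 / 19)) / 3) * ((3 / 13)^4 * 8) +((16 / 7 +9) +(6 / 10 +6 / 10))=648 * sqrt(2090) / 5969249 +15789 / 1190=13.27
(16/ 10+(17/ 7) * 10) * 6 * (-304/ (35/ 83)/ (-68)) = 34290288/ 20825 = 1646.59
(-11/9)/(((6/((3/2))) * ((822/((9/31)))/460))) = -1265/25482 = -0.05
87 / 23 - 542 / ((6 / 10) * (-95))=17425 / 1311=13.29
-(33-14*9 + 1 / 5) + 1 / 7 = 92.94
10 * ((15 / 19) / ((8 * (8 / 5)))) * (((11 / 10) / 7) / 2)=825 / 17024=0.05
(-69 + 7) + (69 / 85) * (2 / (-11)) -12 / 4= -65.15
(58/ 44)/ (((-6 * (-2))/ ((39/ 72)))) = 0.06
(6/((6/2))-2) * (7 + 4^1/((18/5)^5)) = 0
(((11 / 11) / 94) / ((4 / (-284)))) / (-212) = 71 / 19928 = 0.00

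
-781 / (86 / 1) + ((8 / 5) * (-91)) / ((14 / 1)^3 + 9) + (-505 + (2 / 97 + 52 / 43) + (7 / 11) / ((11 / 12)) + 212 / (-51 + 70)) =-132272143506729 / 263988721370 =-501.05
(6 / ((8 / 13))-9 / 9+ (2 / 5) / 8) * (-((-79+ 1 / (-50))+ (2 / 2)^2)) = 85822 / 125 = 686.58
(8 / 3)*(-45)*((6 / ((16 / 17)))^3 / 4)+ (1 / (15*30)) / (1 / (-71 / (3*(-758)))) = -509031626581 / 65491200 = -7772.52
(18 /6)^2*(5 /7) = 45 /7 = 6.43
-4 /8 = -1 /2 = -0.50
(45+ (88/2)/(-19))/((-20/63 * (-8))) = 51093/3040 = 16.81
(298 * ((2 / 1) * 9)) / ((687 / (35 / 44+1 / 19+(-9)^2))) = 30585975 / 47861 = 639.06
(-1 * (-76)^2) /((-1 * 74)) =2888 /37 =78.05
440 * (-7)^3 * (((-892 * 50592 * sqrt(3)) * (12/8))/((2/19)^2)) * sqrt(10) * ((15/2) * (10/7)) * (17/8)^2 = 44608031724044250 * sqrt(30) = 244328252211651010.06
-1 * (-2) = 2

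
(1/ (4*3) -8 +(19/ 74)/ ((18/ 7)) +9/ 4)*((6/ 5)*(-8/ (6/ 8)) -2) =1483/ 18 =82.39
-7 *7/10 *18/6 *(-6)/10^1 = 441/50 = 8.82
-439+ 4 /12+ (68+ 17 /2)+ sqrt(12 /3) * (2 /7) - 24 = -16195 /42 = -385.60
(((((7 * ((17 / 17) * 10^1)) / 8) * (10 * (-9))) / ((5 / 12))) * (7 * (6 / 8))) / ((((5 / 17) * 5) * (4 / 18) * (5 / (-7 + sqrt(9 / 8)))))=4250799 / 100 -1821771 * sqrt(2) / 400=36067.06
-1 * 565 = -565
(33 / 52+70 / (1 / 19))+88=73769 / 52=1418.63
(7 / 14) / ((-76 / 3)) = -3 / 152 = -0.02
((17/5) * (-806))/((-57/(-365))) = -1000246/57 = -17548.18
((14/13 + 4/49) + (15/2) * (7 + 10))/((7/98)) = 163911/91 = 1801.22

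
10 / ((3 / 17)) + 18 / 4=367 / 6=61.17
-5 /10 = -1 /2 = -0.50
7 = 7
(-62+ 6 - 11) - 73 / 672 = -45097 / 672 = -67.11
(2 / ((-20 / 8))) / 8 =-1 / 10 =-0.10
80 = 80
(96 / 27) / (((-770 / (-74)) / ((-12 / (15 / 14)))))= -9472 / 2475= -3.83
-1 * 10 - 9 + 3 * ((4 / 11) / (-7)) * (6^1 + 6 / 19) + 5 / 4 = -109633 / 5852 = -18.73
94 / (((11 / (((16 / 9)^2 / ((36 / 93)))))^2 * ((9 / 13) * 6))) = 2405052416 / 192913083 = 12.47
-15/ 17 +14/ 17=-1/ 17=-0.06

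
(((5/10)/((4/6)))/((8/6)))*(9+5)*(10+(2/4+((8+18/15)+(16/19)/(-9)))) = 234689/1520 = 154.40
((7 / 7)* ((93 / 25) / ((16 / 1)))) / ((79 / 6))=279 / 15800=0.02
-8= -8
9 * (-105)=-945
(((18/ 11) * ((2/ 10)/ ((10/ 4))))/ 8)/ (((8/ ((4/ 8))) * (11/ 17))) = 153/ 96800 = 0.00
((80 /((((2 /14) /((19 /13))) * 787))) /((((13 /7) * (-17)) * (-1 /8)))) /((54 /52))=1191680 /4696029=0.25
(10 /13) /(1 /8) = 80 /13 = 6.15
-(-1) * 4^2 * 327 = 5232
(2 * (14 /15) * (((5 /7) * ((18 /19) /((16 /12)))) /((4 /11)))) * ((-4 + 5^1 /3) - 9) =-561 /19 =-29.53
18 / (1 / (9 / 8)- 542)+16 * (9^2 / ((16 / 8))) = 1577799 / 2435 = 647.97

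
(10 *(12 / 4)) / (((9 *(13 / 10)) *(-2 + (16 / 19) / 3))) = -950 / 637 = -1.49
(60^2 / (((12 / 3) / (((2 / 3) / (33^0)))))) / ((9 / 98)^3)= 774643.62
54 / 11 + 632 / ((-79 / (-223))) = 19678 / 11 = 1788.91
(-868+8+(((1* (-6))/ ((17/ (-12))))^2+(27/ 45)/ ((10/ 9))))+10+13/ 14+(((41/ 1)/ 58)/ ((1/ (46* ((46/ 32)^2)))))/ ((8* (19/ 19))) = -2469667008559/ 3003750400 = -822.19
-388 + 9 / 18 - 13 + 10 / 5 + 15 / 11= -8737 / 22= -397.14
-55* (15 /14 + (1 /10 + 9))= -3916 /7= -559.43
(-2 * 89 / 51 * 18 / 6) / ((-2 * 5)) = 89 / 85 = 1.05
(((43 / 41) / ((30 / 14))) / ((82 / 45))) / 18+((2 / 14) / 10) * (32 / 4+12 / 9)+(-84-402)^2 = 23822743513 / 100860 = 236196.15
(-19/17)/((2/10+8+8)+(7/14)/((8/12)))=-0.07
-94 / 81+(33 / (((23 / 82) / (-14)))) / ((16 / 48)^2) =-27619598 / 1863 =-14825.33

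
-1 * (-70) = 70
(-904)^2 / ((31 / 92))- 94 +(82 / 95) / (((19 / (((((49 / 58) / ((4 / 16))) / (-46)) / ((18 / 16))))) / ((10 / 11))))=2425192.19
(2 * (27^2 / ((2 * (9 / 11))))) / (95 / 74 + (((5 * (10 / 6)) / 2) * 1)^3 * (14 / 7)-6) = 6.37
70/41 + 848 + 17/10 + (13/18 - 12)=1550039/1845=840.13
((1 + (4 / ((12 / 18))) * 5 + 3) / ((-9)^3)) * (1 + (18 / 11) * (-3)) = 1462 / 8019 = 0.18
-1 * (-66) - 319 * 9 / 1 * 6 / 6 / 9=-253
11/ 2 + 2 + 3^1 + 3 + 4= 35/ 2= 17.50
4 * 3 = 12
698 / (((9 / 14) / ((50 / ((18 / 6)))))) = 488600 / 27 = 18096.30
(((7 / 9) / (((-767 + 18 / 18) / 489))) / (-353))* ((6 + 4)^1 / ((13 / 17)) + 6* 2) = 185983 / 5272761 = 0.04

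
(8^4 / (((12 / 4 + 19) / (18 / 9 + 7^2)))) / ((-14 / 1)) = -52224 / 77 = -678.23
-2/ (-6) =1/ 3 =0.33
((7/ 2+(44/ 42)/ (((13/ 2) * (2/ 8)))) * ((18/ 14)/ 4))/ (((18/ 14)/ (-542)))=-613273/ 1092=-561.61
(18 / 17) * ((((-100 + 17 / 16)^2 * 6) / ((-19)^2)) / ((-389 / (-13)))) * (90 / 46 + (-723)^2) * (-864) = -2600011148.56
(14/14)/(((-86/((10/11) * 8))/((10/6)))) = -200/1419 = -0.14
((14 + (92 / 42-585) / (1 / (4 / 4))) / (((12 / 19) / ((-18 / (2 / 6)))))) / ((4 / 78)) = 26553735 / 28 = 948347.68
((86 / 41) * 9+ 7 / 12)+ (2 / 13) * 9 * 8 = 195323 / 6396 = 30.54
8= 8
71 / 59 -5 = -224 / 59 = -3.80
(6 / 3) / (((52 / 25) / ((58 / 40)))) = 145 / 104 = 1.39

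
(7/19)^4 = 2401/130321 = 0.02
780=780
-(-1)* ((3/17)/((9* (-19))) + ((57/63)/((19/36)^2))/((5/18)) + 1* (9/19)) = 12.17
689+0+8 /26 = 8961 /13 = 689.31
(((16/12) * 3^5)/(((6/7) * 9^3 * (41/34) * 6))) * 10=2380/3321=0.72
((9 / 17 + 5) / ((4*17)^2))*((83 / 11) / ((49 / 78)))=152139 / 10592428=0.01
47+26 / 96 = 2269 / 48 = 47.27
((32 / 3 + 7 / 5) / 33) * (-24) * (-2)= 2896 / 165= 17.55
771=771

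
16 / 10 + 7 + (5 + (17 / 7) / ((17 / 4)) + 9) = 811 / 35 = 23.17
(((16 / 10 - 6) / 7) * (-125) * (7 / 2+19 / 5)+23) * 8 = 33408 / 7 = 4772.57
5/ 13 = 0.38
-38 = -38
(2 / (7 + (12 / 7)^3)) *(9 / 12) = 1029 / 8258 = 0.12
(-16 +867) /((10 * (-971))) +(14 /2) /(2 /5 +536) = -485633 /6510555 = -0.07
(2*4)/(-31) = -8/31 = -0.26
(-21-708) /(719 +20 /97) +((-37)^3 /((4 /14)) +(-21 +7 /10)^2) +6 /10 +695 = -1229076327203 /6976300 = -176178.82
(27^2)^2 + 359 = 531800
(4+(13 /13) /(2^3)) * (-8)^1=-33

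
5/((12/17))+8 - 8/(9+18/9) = 1895/132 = 14.36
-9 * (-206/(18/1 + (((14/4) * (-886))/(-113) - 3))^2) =11836863/11500808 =1.03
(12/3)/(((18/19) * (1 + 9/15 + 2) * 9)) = 95/729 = 0.13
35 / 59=0.59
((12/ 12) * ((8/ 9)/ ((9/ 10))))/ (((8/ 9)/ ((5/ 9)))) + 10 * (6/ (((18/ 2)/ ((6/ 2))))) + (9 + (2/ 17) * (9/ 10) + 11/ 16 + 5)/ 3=2814413/ 110160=25.55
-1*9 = -9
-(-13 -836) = 849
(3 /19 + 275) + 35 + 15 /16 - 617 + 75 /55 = -1018385 /3344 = -304.54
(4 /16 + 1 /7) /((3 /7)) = 11 /12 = 0.92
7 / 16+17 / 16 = 3 / 2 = 1.50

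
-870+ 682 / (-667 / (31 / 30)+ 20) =-8445221 / 9695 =-871.09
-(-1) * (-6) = -6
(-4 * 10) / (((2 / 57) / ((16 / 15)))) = -1216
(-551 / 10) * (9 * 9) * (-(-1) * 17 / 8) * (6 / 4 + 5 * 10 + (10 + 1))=-18968175 / 32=-592755.47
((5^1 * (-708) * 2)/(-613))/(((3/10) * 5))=4720/613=7.70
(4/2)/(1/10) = 20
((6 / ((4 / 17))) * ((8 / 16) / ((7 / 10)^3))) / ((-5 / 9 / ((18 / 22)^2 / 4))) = -929475 / 83006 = -11.20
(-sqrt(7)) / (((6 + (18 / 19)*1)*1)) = -0.38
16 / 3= 5.33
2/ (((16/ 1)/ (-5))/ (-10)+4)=25/ 54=0.46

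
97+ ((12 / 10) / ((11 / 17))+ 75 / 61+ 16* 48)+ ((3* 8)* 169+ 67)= 16745087 / 3355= 4991.08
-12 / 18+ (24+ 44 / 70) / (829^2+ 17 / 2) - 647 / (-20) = 18290478881 / 577289580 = 31.68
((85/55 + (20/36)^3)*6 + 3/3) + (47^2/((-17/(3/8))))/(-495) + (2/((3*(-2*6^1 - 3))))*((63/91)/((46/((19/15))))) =30975665911/2717371800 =11.40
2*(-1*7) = -14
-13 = -13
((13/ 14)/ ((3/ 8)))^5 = 380204032/ 4084101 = 93.09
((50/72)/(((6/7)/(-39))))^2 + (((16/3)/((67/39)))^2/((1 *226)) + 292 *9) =9536126267777/2629620288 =3626.43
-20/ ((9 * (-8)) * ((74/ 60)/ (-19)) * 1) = -475/ 111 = -4.28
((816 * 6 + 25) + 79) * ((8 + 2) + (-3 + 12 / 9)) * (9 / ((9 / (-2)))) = -250000 / 3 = -83333.33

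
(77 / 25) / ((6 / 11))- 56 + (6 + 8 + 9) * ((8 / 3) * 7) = 18949 / 50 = 378.98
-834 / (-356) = 2.34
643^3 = 265847707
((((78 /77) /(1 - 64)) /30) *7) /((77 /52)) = -676 /266805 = -0.00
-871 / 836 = -1.04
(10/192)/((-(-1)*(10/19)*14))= 0.01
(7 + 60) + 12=79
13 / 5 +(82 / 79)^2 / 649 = 52688937 / 20252045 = 2.60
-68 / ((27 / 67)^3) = -20451884 / 19683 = -1039.06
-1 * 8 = -8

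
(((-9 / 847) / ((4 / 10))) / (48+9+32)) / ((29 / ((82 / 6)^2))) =-8405 / 4372214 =-0.00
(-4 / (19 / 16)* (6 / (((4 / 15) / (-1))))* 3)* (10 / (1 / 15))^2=97200000 / 19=5115789.47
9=9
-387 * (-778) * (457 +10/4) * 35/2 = 4842215595/2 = 2421107797.50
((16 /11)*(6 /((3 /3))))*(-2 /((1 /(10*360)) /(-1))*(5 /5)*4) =251345.45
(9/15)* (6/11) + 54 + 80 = 7388/55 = 134.33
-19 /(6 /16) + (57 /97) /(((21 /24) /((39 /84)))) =-718010 /14259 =-50.35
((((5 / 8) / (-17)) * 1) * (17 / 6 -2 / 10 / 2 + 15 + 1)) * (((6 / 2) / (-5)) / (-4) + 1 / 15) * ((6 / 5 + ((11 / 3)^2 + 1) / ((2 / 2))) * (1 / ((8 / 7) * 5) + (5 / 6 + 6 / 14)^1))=-2852993 / 850500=-3.35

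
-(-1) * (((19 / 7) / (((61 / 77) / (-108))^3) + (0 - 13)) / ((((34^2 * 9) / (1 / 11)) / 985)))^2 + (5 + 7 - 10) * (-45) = 2364134047337588939902490211985 / 674784452253388782096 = 3503539596.15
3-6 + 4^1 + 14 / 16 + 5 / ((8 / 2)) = 25 / 8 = 3.12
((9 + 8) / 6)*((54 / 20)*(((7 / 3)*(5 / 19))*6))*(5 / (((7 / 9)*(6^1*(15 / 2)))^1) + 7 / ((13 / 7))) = 110.26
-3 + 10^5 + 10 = 100007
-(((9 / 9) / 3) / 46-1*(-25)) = -3451 / 138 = -25.01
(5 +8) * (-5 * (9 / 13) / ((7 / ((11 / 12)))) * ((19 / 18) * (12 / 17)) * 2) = -1045 / 119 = -8.78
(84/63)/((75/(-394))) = -1576/225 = -7.00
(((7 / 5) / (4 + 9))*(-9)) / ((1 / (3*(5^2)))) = -945 / 13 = -72.69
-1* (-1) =1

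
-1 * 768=-768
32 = 32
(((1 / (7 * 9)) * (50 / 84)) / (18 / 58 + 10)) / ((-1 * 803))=-725 / 635296662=-0.00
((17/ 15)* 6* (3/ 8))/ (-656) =-51/ 13120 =-0.00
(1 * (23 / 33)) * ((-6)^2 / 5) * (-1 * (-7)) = 1932 / 55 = 35.13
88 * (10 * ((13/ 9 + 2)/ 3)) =27280/ 27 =1010.37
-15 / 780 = -1 / 52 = -0.02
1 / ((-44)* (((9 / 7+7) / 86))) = -301 / 1276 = -0.24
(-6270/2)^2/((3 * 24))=1092025/8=136503.12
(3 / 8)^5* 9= 2187 / 32768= 0.07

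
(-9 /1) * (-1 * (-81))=-729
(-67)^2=4489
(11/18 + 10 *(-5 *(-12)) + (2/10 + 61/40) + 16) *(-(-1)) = 222601/360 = 618.34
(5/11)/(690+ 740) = 1/3146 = 0.00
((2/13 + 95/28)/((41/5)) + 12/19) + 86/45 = 37963801/12760020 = 2.98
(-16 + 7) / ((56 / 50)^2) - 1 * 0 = -5625 / 784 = -7.17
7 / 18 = 0.39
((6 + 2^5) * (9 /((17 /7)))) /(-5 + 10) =28.16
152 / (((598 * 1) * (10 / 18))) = 684 / 1495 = 0.46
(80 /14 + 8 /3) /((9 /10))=9.31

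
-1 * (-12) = 12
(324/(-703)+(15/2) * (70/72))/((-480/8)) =-115249/1012320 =-0.11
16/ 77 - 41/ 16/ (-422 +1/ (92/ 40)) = 2554787/ 11945472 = 0.21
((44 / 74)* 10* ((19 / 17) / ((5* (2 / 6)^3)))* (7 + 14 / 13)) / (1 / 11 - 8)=-8690220 / 237133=-36.65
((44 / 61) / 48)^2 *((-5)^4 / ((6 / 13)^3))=166148125 / 115737984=1.44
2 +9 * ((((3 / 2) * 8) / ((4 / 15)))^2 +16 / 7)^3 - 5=25720624527810 / 343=74987243521.31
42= 42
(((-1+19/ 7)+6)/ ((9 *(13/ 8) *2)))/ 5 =24/ 455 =0.05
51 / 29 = 1.76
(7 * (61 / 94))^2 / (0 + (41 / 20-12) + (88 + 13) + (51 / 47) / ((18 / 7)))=2734935 / 12123697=0.23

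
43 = 43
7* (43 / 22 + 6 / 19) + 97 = 47189 / 418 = 112.89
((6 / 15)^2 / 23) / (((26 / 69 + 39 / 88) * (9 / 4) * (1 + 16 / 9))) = 4224 / 3111875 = 0.00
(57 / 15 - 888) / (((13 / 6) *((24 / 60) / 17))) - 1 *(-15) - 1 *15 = -225471 / 13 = -17343.92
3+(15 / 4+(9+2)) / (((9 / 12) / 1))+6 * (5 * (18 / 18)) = 158 / 3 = 52.67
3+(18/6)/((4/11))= 45/4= 11.25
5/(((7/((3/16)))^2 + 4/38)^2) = 146205/56812629316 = 0.00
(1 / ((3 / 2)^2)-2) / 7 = -2 / 9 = -0.22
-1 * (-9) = 9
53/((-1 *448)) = -53/448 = -0.12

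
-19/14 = -1.36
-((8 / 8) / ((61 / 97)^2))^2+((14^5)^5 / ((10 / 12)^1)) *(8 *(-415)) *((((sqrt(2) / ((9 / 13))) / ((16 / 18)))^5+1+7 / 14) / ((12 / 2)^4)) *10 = -1692800591997914282105760826695680 *sqrt(2) / 27 - 258564161346486029364684837265468138889 / 124612569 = -90740928013886511017704510000000.00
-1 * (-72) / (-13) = -72 / 13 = -5.54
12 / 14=6 / 7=0.86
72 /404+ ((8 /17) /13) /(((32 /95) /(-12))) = -24807 /22321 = -1.11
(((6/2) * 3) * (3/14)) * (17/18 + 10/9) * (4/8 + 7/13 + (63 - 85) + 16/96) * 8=-60014/91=-659.49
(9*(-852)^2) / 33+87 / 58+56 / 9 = 39200345 / 198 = 197981.54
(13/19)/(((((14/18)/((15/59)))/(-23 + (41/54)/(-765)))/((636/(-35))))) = 68912402/737205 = 93.48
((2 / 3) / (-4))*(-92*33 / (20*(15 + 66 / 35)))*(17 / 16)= 30107 / 18912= 1.59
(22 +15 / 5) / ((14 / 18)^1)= 225 / 7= 32.14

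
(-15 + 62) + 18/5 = 253/5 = 50.60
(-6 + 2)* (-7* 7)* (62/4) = 3038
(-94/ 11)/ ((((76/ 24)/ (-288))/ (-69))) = -53625.88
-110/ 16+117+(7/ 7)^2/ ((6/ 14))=2699/ 24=112.46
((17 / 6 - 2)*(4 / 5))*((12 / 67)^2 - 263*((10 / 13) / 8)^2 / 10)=-5124283 / 36414768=-0.14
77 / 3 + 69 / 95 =7522 / 285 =26.39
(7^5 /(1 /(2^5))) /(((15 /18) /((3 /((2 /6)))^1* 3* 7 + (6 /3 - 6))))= 119396928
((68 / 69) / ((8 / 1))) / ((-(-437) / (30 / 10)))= 17 / 20102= 0.00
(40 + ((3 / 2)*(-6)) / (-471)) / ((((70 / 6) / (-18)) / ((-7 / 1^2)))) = 339282 / 785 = 432.21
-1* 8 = -8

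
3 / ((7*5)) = 3 / 35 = 0.09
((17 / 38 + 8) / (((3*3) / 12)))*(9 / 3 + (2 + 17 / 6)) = 5029 / 57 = 88.23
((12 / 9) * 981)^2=1710864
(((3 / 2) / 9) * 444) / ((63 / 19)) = 1406 / 63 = 22.32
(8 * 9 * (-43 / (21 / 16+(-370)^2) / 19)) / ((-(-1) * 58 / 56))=-0.00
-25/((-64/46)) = 575/32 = 17.97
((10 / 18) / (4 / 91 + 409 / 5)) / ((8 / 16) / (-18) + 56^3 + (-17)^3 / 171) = 172900 / 4472466200847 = 0.00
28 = 28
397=397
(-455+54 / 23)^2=108388921 / 529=204893.99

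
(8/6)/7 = 4/21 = 0.19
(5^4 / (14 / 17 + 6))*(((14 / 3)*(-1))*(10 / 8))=-371875 / 696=-534.30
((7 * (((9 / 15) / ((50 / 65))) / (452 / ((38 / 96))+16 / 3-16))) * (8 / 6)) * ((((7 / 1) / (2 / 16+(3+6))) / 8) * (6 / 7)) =1197 / 2263000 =0.00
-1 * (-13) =13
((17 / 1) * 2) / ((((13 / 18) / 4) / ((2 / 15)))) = 25.11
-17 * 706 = -12002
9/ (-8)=-9/ 8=-1.12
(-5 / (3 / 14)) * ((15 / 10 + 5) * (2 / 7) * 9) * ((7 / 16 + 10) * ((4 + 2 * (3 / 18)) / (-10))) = 28223 / 16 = 1763.94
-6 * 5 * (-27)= 810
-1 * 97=-97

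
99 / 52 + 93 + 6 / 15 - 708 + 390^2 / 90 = 280099 / 260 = 1077.30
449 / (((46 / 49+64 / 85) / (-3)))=-5610255 / 7046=-796.23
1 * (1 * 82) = 82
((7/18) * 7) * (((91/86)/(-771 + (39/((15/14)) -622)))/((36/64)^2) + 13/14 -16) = -4985730239/121500972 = -41.03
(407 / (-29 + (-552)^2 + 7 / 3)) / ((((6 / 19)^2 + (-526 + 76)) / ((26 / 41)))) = -1910051 / 1014419220528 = -0.00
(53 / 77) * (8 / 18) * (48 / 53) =64 / 231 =0.28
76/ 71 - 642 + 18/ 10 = -226891/ 355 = -639.13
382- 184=198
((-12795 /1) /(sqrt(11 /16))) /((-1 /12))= 614160 * sqrt(11) /11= 185176.21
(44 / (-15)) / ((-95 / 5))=44 / 285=0.15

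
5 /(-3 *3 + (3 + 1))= -1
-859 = -859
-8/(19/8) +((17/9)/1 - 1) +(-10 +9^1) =-595/171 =-3.48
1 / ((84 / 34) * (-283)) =-17 / 11886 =-0.00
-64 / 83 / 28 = -16 / 581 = -0.03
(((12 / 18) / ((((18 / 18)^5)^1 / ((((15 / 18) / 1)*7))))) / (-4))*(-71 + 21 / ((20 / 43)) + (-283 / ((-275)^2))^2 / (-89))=25.13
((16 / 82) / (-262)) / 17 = -4 / 91307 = -0.00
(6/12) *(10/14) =5/14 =0.36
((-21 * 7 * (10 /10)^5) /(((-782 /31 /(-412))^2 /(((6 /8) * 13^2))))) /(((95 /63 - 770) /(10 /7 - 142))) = -909132.72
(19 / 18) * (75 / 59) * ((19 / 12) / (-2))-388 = -3305473 / 8496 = -389.06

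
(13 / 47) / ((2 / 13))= 169 / 94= 1.80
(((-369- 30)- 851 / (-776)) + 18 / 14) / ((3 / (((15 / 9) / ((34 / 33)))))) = -6970205 / 32592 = -213.86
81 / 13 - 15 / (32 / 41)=-5403 / 416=-12.99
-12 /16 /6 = -1 /8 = -0.12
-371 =-371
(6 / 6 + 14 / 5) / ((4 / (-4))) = -19 / 5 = -3.80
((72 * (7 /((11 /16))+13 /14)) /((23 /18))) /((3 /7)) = 369576 /253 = 1460.77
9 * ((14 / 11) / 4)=63 / 22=2.86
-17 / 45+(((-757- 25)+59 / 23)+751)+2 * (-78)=-191281 / 1035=-184.81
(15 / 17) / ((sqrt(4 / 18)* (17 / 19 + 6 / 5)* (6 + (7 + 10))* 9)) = 475* sqrt(2) / 155618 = 0.00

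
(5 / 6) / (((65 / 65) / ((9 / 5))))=3 / 2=1.50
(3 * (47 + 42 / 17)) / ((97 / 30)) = 75690 / 1649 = 45.90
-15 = -15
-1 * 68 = -68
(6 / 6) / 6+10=61 / 6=10.17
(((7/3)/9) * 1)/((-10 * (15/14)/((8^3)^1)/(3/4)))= -6272/675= -9.29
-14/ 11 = -1.27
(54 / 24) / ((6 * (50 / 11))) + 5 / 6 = 1099 / 1200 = 0.92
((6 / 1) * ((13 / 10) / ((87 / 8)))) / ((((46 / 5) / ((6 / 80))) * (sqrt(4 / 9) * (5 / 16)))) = 0.03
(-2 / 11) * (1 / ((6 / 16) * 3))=-16 / 99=-0.16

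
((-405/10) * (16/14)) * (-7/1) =324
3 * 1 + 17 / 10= 47 / 10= 4.70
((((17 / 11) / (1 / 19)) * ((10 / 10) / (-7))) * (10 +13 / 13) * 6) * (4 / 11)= -100.68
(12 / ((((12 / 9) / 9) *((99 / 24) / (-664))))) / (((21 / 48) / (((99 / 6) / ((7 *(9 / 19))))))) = -7266816 / 49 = -148302.37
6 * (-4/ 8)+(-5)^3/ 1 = -128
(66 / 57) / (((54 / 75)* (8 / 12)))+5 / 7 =2495 / 798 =3.13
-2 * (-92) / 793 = 184 / 793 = 0.23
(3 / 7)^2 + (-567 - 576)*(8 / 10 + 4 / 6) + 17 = -406508 / 245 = -1659.22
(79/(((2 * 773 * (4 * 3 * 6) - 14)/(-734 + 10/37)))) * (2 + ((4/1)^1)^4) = -25151388/187183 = -134.37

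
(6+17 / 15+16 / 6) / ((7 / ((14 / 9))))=98 / 45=2.18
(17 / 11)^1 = 17 / 11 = 1.55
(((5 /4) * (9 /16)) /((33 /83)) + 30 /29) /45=3815 /61248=0.06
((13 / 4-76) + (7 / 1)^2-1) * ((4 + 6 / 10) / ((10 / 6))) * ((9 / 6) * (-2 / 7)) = 20493 / 700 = 29.28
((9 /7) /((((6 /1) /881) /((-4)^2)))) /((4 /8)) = 42288 /7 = 6041.14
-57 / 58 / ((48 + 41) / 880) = -25080 / 2581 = -9.72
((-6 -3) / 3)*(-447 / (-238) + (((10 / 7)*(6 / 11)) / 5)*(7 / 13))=-5.89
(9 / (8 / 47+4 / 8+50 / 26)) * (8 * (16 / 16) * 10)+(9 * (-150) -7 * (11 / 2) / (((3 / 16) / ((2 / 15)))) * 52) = -355942766 / 142605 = -2496.00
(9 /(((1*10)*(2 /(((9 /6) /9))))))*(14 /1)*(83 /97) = 1743 /1940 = 0.90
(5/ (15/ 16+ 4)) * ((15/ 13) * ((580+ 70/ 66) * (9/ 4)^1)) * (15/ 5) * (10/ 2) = 22914.27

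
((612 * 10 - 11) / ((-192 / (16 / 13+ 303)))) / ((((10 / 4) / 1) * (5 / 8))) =-4832219 / 780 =-6195.15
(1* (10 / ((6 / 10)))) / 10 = 5 / 3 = 1.67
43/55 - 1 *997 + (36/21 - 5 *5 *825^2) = -6551398509/385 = -17016619.50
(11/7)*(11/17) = 121/119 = 1.02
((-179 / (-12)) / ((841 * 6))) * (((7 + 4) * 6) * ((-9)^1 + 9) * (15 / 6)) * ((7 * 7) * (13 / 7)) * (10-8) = 0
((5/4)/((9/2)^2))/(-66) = -5/5346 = -0.00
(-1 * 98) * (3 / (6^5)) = -49 / 1296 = -0.04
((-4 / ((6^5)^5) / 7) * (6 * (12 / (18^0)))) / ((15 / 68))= -17 / 2591302294394634240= -0.00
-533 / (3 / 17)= -9061 / 3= -3020.33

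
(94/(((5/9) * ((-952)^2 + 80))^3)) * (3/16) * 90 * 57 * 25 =1952991/110314580728004608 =0.00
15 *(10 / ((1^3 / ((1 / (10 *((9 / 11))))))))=55 / 3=18.33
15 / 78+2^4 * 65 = 27045 / 26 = 1040.19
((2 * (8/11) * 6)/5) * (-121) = -1056/5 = -211.20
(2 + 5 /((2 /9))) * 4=98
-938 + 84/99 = -937.15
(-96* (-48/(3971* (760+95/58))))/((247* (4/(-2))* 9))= -14848/43328474475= -0.00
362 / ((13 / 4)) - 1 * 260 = -1932 / 13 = -148.62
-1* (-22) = 22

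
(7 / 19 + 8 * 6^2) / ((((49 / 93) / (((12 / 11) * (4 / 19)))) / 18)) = 440248608 / 194579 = 2262.57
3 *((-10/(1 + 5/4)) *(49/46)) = -980/69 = -14.20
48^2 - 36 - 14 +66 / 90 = 33821 / 15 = 2254.73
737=737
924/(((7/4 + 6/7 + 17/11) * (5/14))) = 3984288/6395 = 623.03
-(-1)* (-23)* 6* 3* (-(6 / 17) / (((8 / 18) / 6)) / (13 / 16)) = 536544 / 221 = 2427.80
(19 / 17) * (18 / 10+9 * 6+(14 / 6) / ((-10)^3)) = 3180467 / 51000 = 62.36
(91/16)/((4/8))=91/8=11.38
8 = 8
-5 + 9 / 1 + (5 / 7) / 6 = 173 / 42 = 4.12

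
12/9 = 4/3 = 1.33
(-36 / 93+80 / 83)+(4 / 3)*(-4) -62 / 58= -1304053 / 223851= -5.83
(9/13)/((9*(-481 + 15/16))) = -16/99853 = -0.00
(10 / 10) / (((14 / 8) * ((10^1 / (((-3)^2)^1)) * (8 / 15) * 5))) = 27 / 140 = 0.19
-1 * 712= -712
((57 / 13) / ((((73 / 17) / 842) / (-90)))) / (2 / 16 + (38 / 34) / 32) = -13315455360 / 27521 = -483828.91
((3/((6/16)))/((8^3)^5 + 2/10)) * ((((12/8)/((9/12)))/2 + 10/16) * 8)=40/13532450803397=0.00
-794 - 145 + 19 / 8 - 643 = -12637 / 8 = -1579.62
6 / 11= 0.55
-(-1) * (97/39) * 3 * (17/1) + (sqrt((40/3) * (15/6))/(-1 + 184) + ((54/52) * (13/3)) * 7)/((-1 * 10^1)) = 32161/260 -sqrt(3)/549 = 123.69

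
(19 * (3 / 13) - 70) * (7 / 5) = -5971 / 65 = -91.86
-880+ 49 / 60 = -52751 / 60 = -879.18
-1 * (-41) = 41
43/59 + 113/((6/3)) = 6753/118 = 57.23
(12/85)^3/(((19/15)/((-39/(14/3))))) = -303264/16335725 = -0.02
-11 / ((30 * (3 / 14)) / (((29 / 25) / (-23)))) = 2233 / 25875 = 0.09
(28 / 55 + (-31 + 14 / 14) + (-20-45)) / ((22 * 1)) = -5197 / 1210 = -4.30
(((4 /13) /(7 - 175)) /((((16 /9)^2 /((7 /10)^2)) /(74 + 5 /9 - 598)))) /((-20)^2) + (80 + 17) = 25825378931 /266240000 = 97.00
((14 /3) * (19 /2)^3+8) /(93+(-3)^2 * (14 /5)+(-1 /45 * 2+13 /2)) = 721635 /22438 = 32.16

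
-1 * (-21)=21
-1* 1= -1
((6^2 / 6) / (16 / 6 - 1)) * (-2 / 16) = -9 / 20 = -0.45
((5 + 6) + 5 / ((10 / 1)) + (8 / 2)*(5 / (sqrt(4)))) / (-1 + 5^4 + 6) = 43 / 1260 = 0.03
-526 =-526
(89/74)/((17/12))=0.85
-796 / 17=-46.82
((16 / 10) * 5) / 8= 1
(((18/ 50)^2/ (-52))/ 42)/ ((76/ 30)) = -81/ 3458000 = -0.00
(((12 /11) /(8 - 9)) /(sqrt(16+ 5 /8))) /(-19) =24 * sqrt(266) /27797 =0.01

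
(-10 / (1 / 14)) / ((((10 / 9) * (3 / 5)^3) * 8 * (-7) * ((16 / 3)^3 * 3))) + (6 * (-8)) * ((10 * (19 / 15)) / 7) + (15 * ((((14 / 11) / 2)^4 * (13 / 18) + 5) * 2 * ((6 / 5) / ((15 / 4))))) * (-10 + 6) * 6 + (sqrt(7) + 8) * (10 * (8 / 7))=-1144.46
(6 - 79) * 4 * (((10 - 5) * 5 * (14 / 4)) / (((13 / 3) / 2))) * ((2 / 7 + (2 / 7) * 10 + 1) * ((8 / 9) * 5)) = -217128.21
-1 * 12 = -12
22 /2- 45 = -34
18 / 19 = 0.95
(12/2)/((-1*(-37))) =6/37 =0.16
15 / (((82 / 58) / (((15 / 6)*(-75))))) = -163125 / 82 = -1989.33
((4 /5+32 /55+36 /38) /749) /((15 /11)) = 2434 /1067325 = 0.00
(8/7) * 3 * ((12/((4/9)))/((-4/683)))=-110646/7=-15806.57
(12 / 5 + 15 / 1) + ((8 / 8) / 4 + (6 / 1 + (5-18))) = 213 / 20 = 10.65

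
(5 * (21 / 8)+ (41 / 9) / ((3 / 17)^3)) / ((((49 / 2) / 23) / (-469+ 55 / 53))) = -466904061317 / 1262142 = -369929.90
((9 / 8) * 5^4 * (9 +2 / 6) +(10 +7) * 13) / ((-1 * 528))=-13567 / 1056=-12.85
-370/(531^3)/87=-370/13025752317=-0.00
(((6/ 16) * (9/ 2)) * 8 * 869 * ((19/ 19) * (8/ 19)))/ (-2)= -46926/ 19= -2469.79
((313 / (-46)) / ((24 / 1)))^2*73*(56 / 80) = 50062159 / 12188160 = 4.11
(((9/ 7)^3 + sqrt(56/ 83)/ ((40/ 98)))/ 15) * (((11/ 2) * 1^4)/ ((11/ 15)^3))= 2205 * sqrt(1162)/ 40172 + 164025/ 83006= 3.85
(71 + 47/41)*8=23664/41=577.17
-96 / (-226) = 48 / 113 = 0.42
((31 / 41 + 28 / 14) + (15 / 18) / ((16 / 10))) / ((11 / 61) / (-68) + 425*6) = 6687613 / 5204075388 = 0.00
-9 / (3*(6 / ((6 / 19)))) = -3 / 19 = -0.16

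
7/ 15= 0.47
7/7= 1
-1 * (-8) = 8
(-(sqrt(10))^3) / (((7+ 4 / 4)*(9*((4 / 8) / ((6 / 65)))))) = -sqrt(10) / 39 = -0.08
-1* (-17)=17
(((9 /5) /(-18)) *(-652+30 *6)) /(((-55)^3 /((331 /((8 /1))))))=-19529 /1663750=-0.01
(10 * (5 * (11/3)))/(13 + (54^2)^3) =550/74384733927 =0.00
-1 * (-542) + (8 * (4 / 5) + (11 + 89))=3242 / 5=648.40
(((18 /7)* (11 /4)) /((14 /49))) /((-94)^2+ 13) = 99 /35396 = 0.00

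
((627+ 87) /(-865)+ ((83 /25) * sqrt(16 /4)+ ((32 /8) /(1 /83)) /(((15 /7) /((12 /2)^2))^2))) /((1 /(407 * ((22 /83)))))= 3628998572056 /358975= 10109335.11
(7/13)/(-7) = -1/13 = -0.08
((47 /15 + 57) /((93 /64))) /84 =14432 /29295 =0.49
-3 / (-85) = 3 / 85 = 0.04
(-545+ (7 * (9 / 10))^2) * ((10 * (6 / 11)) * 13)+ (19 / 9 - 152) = -17810576 / 495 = -35980.96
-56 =-56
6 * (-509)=-3054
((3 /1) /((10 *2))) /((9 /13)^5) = 371293 /393660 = 0.94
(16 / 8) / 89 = 2 / 89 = 0.02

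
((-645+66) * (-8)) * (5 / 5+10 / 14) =55584 / 7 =7940.57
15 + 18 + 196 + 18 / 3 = 235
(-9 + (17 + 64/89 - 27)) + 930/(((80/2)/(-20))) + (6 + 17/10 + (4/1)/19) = -8038513/16910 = -475.37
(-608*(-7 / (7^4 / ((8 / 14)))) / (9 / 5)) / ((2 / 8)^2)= 194560 / 21609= 9.00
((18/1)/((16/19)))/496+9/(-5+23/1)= 2155/3968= 0.54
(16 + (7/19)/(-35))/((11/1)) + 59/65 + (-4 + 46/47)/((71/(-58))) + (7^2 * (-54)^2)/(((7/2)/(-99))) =-2580522984594/638495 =-4041571.17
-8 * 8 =-64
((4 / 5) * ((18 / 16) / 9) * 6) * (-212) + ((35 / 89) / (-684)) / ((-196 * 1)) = -1084079783 / 8522640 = -127.20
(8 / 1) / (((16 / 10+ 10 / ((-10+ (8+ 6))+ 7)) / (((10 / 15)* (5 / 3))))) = 2200 / 621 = 3.54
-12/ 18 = -2/ 3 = -0.67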